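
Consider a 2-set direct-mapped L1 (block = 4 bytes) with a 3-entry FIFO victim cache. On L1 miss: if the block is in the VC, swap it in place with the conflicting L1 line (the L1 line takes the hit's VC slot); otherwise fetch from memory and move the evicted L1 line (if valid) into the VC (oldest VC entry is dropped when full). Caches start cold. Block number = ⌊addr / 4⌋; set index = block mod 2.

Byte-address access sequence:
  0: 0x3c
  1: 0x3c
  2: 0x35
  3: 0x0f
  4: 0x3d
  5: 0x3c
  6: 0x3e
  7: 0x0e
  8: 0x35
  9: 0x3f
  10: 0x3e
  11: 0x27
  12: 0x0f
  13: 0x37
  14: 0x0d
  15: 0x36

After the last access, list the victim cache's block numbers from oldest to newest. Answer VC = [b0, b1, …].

VC = [3, 9, 15]

0: 0x3c (blk 15, set 1) → MISS  vc=[]
1: 0x3c (blk 15, set 1) → L1-HIT  vc=[]
2: 0x35 (blk 13, set 1) → MISS  vc=[15]
3: 0xf (blk 3, set 1) → MISS  vc=[15, 13]
4: 0x3d (blk 15, set 1) → VC-HIT  vc=[3, 13]
5: 0x3c (blk 15, set 1) → L1-HIT  vc=[3, 13]
6: 0x3e (blk 15, set 1) → L1-HIT  vc=[3, 13]
7: 0xe (blk 3, set 1) → VC-HIT  vc=[15, 13]
8: 0x35 (blk 13, set 1) → VC-HIT  vc=[15, 3]
9: 0x3f (blk 15, set 1) → VC-HIT  vc=[13, 3]
10: 0x3e (blk 15, set 1) → L1-HIT  vc=[13, 3]
11: 0x27 (blk 9, set 1) → MISS  vc=[13, 3, 15]
12: 0xf (blk 3, set 1) → VC-HIT  vc=[13, 9, 15]
13: 0x37 (blk 13, set 1) → VC-HIT  vc=[3, 9, 15]
14: 0xd (blk 3, set 1) → VC-HIT  vc=[13, 9, 15]
15: 0x36 (blk 13, set 1) → VC-HIT  vc=[3, 9, 15]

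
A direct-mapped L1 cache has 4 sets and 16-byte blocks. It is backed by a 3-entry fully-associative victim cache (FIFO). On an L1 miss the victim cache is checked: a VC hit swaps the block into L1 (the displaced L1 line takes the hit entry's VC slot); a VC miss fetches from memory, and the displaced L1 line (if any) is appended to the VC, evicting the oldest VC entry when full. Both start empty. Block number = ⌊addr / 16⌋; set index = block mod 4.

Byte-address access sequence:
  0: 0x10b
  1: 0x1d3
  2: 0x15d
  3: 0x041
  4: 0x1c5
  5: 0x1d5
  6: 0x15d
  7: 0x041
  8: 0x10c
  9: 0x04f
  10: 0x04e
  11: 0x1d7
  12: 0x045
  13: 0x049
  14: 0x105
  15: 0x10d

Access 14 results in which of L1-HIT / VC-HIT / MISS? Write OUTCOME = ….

#0 0x10b→b16/s0 MISS; vc=[]
#1 0x1d3→b29/s1 MISS; vc=[]
#2 0x15d→b21/s1 MISS; vc=[29]
#3 0x41→b4/s0 MISS; vc=[29,16]
#4 0x1c5→b28/s0 MISS; vc=[29,16,4]
#5 0x1d5→b29/s1 VC-HIT; vc=[21,16,4]
#6 0x15d→b21/s1 VC-HIT; vc=[29,16,4]
#7 0x41→b4/s0 VC-HIT; vc=[29,16,28]
#8 0x10c→b16/s0 VC-HIT; vc=[29,4,28]
#9 0x4f→b4/s0 VC-HIT; vc=[29,16,28]
#10 0x4e→b4/s0 L1-HIT; vc=[29,16,28]
#11 0x1d7→b29/s1 VC-HIT; vc=[21,16,28]
#12 0x45→b4/s0 L1-HIT; vc=[21,16,28]
#13 0x49→b4/s0 L1-HIT; vc=[21,16,28]
#14 0x105→b16/s0 VC-HIT; vc=[21,4,28]
#15 0x10d→b16/s0 L1-HIT; vc=[21,4,28]

OUTCOME = VC-HIT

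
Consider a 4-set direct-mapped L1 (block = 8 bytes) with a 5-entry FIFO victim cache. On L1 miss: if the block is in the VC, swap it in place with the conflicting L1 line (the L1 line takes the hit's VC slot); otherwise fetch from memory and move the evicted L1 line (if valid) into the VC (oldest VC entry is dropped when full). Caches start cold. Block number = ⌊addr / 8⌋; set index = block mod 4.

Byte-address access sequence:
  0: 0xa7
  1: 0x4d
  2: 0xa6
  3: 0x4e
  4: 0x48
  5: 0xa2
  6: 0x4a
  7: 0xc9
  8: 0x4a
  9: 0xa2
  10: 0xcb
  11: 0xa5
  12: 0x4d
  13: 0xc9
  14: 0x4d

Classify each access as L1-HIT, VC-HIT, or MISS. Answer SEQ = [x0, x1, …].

0: 0xa7 (blk 20, set 0) → MISS  vc=[]
1: 0x4d (blk 9, set 1) → MISS  vc=[]
2: 0xa6 (blk 20, set 0) → L1-HIT  vc=[]
3: 0x4e (blk 9, set 1) → L1-HIT  vc=[]
4: 0x48 (blk 9, set 1) → L1-HIT  vc=[]
5: 0xa2 (blk 20, set 0) → L1-HIT  vc=[]
6: 0x4a (blk 9, set 1) → L1-HIT  vc=[]
7: 0xc9 (blk 25, set 1) → MISS  vc=[9]
8: 0x4a (blk 9, set 1) → VC-HIT  vc=[25]
9: 0xa2 (blk 20, set 0) → L1-HIT  vc=[25]
10: 0xcb (blk 25, set 1) → VC-HIT  vc=[9]
11: 0xa5 (blk 20, set 0) → L1-HIT  vc=[9]
12: 0x4d (blk 9, set 1) → VC-HIT  vc=[25]
13: 0xc9 (blk 25, set 1) → VC-HIT  vc=[9]
14: 0x4d (blk 9, set 1) → VC-HIT  vc=[25]

SEQ = [MISS, MISS, L1-HIT, L1-HIT, L1-HIT, L1-HIT, L1-HIT, MISS, VC-HIT, L1-HIT, VC-HIT, L1-HIT, VC-HIT, VC-HIT, VC-HIT]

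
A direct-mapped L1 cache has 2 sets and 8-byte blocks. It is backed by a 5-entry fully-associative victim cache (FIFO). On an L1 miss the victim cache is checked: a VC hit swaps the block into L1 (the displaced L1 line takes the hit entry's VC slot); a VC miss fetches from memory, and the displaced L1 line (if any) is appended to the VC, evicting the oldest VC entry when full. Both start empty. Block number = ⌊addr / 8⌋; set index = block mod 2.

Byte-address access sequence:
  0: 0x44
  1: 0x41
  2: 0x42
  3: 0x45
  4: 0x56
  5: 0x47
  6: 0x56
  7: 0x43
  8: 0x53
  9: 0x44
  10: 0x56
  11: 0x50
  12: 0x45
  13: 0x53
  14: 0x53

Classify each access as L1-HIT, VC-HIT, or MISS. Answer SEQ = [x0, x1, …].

SEQ = [MISS, L1-HIT, L1-HIT, L1-HIT, MISS, VC-HIT, VC-HIT, VC-HIT, VC-HIT, VC-HIT, VC-HIT, L1-HIT, VC-HIT, VC-HIT, L1-HIT]

#0 0x44→b8/s0 MISS; vc=[]
#1 0x41→b8/s0 L1-HIT; vc=[]
#2 0x42→b8/s0 L1-HIT; vc=[]
#3 0x45→b8/s0 L1-HIT; vc=[]
#4 0x56→b10/s0 MISS; vc=[8]
#5 0x47→b8/s0 VC-HIT; vc=[10]
#6 0x56→b10/s0 VC-HIT; vc=[8]
#7 0x43→b8/s0 VC-HIT; vc=[10]
#8 0x53→b10/s0 VC-HIT; vc=[8]
#9 0x44→b8/s0 VC-HIT; vc=[10]
#10 0x56→b10/s0 VC-HIT; vc=[8]
#11 0x50→b10/s0 L1-HIT; vc=[8]
#12 0x45→b8/s0 VC-HIT; vc=[10]
#13 0x53→b10/s0 VC-HIT; vc=[8]
#14 0x53→b10/s0 L1-HIT; vc=[8]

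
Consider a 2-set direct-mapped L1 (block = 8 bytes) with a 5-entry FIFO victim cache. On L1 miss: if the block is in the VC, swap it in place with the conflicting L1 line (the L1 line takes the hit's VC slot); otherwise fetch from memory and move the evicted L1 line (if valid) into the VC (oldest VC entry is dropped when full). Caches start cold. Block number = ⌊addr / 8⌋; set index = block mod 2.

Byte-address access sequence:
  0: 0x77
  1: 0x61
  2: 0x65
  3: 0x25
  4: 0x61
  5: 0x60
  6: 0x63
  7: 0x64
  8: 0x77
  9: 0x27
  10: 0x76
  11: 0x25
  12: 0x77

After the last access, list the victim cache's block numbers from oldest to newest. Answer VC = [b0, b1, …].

0: 0x77 (blk 14, set 0) → MISS  vc=[]
1: 0x61 (blk 12, set 0) → MISS  vc=[14]
2: 0x65 (blk 12, set 0) → L1-HIT  vc=[14]
3: 0x25 (blk 4, set 0) → MISS  vc=[14, 12]
4: 0x61 (blk 12, set 0) → VC-HIT  vc=[14, 4]
5: 0x60 (blk 12, set 0) → L1-HIT  vc=[14, 4]
6: 0x63 (blk 12, set 0) → L1-HIT  vc=[14, 4]
7: 0x64 (blk 12, set 0) → L1-HIT  vc=[14, 4]
8: 0x77 (blk 14, set 0) → VC-HIT  vc=[12, 4]
9: 0x27 (blk 4, set 0) → VC-HIT  vc=[12, 14]
10: 0x76 (blk 14, set 0) → VC-HIT  vc=[12, 4]
11: 0x25 (blk 4, set 0) → VC-HIT  vc=[12, 14]
12: 0x77 (blk 14, set 0) → VC-HIT  vc=[12, 4]

VC = [12, 4]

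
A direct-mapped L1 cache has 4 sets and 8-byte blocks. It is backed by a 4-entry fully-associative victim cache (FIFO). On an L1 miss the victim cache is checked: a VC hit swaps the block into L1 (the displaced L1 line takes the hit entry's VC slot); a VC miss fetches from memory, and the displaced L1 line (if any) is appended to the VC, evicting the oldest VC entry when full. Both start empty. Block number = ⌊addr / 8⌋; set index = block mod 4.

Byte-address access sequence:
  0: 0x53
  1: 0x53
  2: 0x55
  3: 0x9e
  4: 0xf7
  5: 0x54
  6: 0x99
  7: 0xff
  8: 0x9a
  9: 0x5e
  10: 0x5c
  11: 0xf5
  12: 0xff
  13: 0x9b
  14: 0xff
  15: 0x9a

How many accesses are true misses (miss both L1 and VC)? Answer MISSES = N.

MISSES = 5

  [0] addr=0x53 blk=10 s=2: MISS | VC []
  [1] addr=0x53 blk=10 s=2: L1-HIT | VC []
  [2] addr=0x55 blk=10 s=2: L1-HIT | VC []
  [3] addr=0x9e blk=19 s=3: MISS | VC []
  [4] addr=0xf7 blk=30 s=2: MISS | VC [10]
  [5] addr=0x54 blk=10 s=2: VC-HIT | VC [30]
  [6] addr=0x99 blk=19 s=3: L1-HIT | VC [30]
  [7] addr=0xff blk=31 s=3: MISS | VC [30, 19]
  [8] addr=0x9a blk=19 s=3: VC-HIT | VC [30, 31]
  [9] addr=0x5e blk=11 s=3: MISS | VC [30, 31, 19]
  [10] addr=0x5c blk=11 s=3: L1-HIT | VC [30, 31, 19]
  [11] addr=0xf5 blk=30 s=2: VC-HIT | VC [10, 31, 19]
  [12] addr=0xff blk=31 s=3: VC-HIT | VC [10, 11, 19]
  [13] addr=0x9b blk=19 s=3: VC-HIT | VC [10, 11, 31]
  [14] addr=0xff blk=31 s=3: VC-HIT | VC [10, 11, 19]
  [15] addr=0x9a blk=19 s=3: VC-HIT | VC [10, 11, 31]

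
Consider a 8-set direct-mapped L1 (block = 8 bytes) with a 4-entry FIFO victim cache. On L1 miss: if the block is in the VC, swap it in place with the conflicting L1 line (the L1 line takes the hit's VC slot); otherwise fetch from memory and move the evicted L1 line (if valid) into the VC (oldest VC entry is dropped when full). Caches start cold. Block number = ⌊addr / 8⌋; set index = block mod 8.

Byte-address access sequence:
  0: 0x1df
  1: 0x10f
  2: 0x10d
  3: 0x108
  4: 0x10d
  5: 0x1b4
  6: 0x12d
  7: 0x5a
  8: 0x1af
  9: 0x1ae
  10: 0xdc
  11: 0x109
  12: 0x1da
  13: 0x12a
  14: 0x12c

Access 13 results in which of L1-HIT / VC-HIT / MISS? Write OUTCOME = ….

OUTCOME = VC-HIT

  [0] addr=0x1df blk=59 s=3: MISS | VC []
  [1] addr=0x10f blk=33 s=1: MISS | VC []
  [2] addr=0x10d blk=33 s=1: L1-HIT | VC []
  [3] addr=0x108 blk=33 s=1: L1-HIT | VC []
  [4] addr=0x10d blk=33 s=1: L1-HIT | VC []
  [5] addr=0x1b4 blk=54 s=6: MISS | VC []
  [6] addr=0x12d blk=37 s=5: MISS | VC []
  [7] addr=0x5a blk=11 s=3: MISS | VC [59]
  [8] addr=0x1af blk=53 s=5: MISS | VC [59, 37]
  [9] addr=0x1ae blk=53 s=5: L1-HIT | VC [59, 37]
  [10] addr=0xdc blk=27 s=3: MISS | VC [59, 37, 11]
  [11] addr=0x109 blk=33 s=1: L1-HIT | VC [59, 37, 11]
  [12] addr=0x1da blk=59 s=3: VC-HIT | VC [27, 37, 11]
  [13] addr=0x12a blk=37 s=5: VC-HIT | VC [27, 53, 11]
  [14] addr=0x12c blk=37 s=5: L1-HIT | VC [27, 53, 11]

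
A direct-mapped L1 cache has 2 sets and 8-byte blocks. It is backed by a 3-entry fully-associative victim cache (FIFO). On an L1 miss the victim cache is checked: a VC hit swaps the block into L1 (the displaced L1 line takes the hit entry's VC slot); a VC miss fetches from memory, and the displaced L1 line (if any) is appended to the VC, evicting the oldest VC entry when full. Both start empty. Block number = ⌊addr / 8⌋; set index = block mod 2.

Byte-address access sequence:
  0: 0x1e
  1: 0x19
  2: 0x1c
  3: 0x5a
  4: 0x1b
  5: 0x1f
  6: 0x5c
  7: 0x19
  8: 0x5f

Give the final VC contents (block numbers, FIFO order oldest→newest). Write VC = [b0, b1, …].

VC = [3]

  [0] addr=0x1e blk=3 s=1: MISS | VC []
  [1] addr=0x19 blk=3 s=1: L1-HIT | VC []
  [2] addr=0x1c blk=3 s=1: L1-HIT | VC []
  [3] addr=0x5a blk=11 s=1: MISS | VC [3]
  [4] addr=0x1b blk=3 s=1: VC-HIT | VC [11]
  [5] addr=0x1f blk=3 s=1: L1-HIT | VC [11]
  [6] addr=0x5c blk=11 s=1: VC-HIT | VC [3]
  [7] addr=0x19 blk=3 s=1: VC-HIT | VC [11]
  [8] addr=0x5f blk=11 s=1: VC-HIT | VC [3]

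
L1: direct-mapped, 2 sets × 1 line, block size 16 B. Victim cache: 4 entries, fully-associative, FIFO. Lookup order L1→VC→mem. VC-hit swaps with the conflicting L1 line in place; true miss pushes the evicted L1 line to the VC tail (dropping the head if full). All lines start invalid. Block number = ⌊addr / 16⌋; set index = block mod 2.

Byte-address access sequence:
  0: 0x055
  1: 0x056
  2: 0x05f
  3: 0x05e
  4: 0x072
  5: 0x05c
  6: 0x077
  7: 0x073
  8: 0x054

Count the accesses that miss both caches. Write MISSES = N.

MISSES = 2

0: 0x55 (blk 5, set 1) → MISS  vc=[]
1: 0x56 (blk 5, set 1) → L1-HIT  vc=[]
2: 0x5f (blk 5, set 1) → L1-HIT  vc=[]
3: 0x5e (blk 5, set 1) → L1-HIT  vc=[]
4: 0x72 (blk 7, set 1) → MISS  vc=[5]
5: 0x5c (blk 5, set 1) → VC-HIT  vc=[7]
6: 0x77 (blk 7, set 1) → VC-HIT  vc=[5]
7: 0x73 (blk 7, set 1) → L1-HIT  vc=[5]
8: 0x54 (blk 5, set 1) → VC-HIT  vc=[7]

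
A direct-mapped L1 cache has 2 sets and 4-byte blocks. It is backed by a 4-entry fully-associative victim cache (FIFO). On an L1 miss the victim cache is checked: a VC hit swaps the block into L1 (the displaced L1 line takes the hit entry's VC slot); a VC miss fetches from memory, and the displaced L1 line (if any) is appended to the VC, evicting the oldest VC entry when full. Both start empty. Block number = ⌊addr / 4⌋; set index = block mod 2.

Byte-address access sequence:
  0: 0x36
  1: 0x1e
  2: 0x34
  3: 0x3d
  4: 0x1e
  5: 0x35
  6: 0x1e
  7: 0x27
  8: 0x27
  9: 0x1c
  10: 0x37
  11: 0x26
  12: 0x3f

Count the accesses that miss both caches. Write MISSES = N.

MISSES = 4

0: 0x36 (blk 13, set 1) → MISS  vc=[]
1: 0x1e (blk 7, set 1) → MISS  vc=[13]
2: 0x34 (blk 13, set 1) → VC-HIT  vc=[7]
3: 0x3d (blk 15, set 1) → MISS  vc=[7, 13]
4: 0x1e (blk 7, set 1) → VC-HIT  vc=[15, 13]
5: 0x35 (blk 13, set 1) → VC-HIT  vc=[15, 7]
6: 0x1e (blk 7, set 1) → VC-HIT  vc=[15, 13]
7: 0x27 (blk 9, set 1) → MISS  vc=[15, 13, 7]
8: 0x27 (blk 9, set 1) → L1-HIT  vc=[15, 13, 7]
9: 0x1c (blk 7, set 1) → VC-HIT  vc=[15, 13, 9]
10: 0x37 (blk 13, set 1) → VC-HIT  vc=[15, 7, 9]
11: 0x26 (blk 9, set 1) → VC-HIT  vc=[15, 7, 13]
12: 0x3f (blk 15, set 1) → VC-HIT  vc=[9, 7, 13]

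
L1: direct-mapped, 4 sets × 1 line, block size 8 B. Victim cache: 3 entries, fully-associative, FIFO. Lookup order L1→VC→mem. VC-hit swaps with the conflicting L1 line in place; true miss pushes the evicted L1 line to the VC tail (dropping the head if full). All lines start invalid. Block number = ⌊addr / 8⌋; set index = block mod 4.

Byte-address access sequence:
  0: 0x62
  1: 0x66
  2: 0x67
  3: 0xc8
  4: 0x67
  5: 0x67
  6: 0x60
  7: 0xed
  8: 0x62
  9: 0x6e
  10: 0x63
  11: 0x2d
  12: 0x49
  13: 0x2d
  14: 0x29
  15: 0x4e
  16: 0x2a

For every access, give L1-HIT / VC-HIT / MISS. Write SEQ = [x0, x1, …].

#0 0x62→b12/s0 MISS; vc=[]
#1 0x66→b12/s0 L1-HIT; vc=[]
#2 0x67→b12/s0 L1-HIT; vc=[]
#3 0xc8→b25/s1 MISS; vc=[]
#4 0x67→b12/s0 L1-HIT; vc=[]
#5 0x67→b12/s0 L1-HIT; vc=[]
#6 0x60→b12/s0 L1-HIT; vc=[]
#7 0xed→b29/s1 MISS; vc=[25]
#8 0x62→b12/s0 L1-HIT; vc=[25]
#9 0x6e→b13/s1 MISS; vc=[25,29]
#10 0x63→b12/s0 L1-HIT; vc=[25,29]
#11 0x2d→b5/s1 MISS; vc=[25,29,13]
#12 0x49→b9/s1 MISS; vc=[29,13,5]
#13 0x2d→b5/s1 VC-HIT; vc=[29,13,9]
#14 0x29→b5/s1 L1-HIT; vc=[29,13,9]
#15 0x4e→b9/s1 VC-HIT; vc=[29,13,5]
#16 0x2a→b5/s1 VC-HIT; vc=[29,13,9]

SEQ = [MISS, L1-HIT, L1-HIT, MISS, L1-HIT, L1-HIT, L1-HIT, MISS, L1-HIT, MISS, L1-HIT, MISS, MISS, VC-HIT, L1-HIT, VC-HIT, VC-HIT]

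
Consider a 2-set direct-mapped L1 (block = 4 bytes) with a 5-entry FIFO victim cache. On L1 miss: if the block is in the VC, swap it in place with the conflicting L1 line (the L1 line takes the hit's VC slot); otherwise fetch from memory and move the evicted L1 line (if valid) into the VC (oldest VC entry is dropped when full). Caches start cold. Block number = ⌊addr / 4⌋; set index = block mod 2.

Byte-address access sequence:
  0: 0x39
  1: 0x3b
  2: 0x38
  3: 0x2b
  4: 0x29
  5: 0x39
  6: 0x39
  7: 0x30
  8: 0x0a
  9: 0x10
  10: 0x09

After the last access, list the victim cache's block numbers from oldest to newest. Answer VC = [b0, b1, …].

VC = [10, 14, 12, 4]

0: 0x39 (blk 14, set 0) → MISS  vc=[]
1: 0x3b (blk 14, set 0) → L1-HIT  vc=[]
2: 0x38 (blk 14, set 0) → L1-HIT  vc=[]
3: 0x2b (blk 10, set 0) → MISS  vc=[14]
4: 0x29 (blk 10, set 0) → L1-HIT  vc=[14]
5: 0x39 (blk 14, set 0) → VC-HIT  vc=[10]
6: 0x39 (blk 14, set 0) → L1-HIT  vc=[10]
7: 0x30 (blk 12, set 0) → MISS  vc=[10, 14]
8: 0xa (blk 2, set 0) → MISS  vc=[10, 14, 12]
9: 0x10 (blk 4, set 0) → MISS  vc=[10, 14, 12, 2]
10: 0x9 (blk 2, set 0) → VC-HIT  vc=[10, 14, 12, 4]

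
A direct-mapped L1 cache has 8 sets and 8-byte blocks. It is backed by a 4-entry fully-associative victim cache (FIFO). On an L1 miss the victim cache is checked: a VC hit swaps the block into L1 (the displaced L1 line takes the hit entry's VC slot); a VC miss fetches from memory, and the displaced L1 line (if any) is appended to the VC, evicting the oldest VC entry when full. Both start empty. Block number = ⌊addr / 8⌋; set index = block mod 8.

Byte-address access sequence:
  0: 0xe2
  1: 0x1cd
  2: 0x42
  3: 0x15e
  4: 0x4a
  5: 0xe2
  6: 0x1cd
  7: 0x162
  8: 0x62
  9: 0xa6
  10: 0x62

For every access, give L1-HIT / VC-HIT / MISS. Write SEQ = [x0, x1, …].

SEQ = [MISS, MISS, MISS, MISS, MISS, L1-HIT, VC-HIT, MISS, MISS, MISS, VC-HIT]

0: 0xe2 (blk 28, set 4) → MISS  vc=[]
1: 0x1cd (blk 57, set 1) → MISS  vc=[]
2: 0x42 (blk 8, set 0) → MISS  vc=[]
3: 0x15e (blk 43, set 3) → MISS  vc=[]
4: 0x4a (blk 9, set 1) → MISS  vc=[57]
5: 0xe2 (blk 28, set 4) → L1-HIT  vc=[57]
6: 0x1cd (blk 57, set 1) → VC-HIT  vc=[9]
7: 0x162 (blk 44, set 4) → MISS  vc=[9, 28]
8: 0x62 (blk 12, set 4) → MISS  vc=[9, 28, 44]
9: 0xa6 (blk 20, set 4) → MISS  vc=[9, 28, 44, 12]
10: 0x62 (blk 12, set 4) → VC-HIT  vc=[9, 28, 44, 20]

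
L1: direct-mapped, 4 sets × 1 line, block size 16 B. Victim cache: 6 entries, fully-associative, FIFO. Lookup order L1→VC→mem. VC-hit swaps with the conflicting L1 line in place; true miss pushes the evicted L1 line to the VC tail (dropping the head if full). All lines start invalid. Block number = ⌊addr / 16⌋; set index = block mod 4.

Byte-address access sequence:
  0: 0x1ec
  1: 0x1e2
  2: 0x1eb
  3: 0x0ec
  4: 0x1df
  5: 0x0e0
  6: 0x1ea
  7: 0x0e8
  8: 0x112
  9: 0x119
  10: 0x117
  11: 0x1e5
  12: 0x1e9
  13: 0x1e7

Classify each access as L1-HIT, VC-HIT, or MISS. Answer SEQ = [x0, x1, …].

SEQ = [MISS, L1-HIT, L1-HIT, MISS, MISS, L1-HIT, VC-HIT, VC-HIT, MISS, L1-HIT, L1-HIT, VC-HIT, L1-HIT, L1-HIT]

#0 0x1ec→b30/s2 MISS; vc=[]
#1 0x1e2→b30/s2 L1-HIT; vc=[]
#2 0x1eb→b30/s2 L1-HIT; vc=[]
#3 0xec→b14/s2 MISS; vc=[30]
#4 0x1df→b29/s1 MISS; vc=[30]
#5 0xe0→b14/s2 L1-HIT; vc=[30]
#6 0x1ea→b30/s2 VC-HIT; vc=[14]
#7 0xe8→b14/s2 VC-HIT; vc=[30]
#8 0x112→b17/s1 MISS; vc=[30,29]
#9 0x119→b17/s1 L1-HIT; vc=[30,29]
#10 0x117→b17/s1 L1-HIT; vc=[30,29]
#11 0x1e5→b30/s2 VC-HIT; vc=[14,29]
#12 0x1e9→b30/s2 L1-HIT; vc=[14,29]
#13 0x1e7→b30/s2 L1-HIT; vc=[14,29]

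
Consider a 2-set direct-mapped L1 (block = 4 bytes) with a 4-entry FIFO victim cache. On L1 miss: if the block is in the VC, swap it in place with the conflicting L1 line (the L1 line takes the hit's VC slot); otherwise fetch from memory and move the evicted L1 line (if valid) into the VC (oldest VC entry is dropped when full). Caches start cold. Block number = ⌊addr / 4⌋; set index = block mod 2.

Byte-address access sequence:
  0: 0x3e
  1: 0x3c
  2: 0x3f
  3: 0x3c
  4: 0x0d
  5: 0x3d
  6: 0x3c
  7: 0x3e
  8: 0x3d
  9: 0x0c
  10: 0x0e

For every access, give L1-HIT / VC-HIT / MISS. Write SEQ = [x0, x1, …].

#0 0x3e→b15/s1 MISS; vc=[]
#1 0x3c→b15/s1 L1-HIT; vc=[]
#2 0x3f→b15/s1 L1-HIT; vc=[]
#3 0x3c→b15/s1 L1-HIT; vc=[]
#4 0xd→b3/s1 MISS; vc=[15]
#5 0x3d→b15/s1 VC-HIT; vc=[3]
#6 0x3c→b15/s1 L1-HIT; vc=[3]
#7 0x3e→b15/s1 L1-HIT; vc=[3]
#8 0x3d→b15/s1 L1-HIT; vc=[3]
#9 0xc→b3/s1 VC-HIT; vc=[15]
#10 0xe→b3/s1 L1-HIT; vc=[15]

SEQ = [MISS, L1-HIT, L1-HIT, L1-HIT, MISS, VC-HIT, L1-HIT, L1-HIT, L1-HIT, VC-HIT, L1-HIT]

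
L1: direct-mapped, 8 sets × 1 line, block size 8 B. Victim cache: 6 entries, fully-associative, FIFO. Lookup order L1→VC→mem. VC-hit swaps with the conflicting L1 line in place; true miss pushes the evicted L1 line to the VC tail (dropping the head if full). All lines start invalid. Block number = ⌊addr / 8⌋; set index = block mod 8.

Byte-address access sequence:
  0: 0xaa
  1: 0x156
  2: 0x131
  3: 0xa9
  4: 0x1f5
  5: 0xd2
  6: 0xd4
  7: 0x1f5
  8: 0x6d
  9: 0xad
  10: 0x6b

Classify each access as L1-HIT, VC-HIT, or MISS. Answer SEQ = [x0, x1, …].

#0 0xaa→b21/s5 MISS; vc=[]
#1 0x156→b42/s2 MISS; vc=[]
#2 0x131→b38/s6 MISS; vc=[]
#3 0xa9→b21/s5 L1-HIT; vc=[]
#4 0x1f5→b62/s6 MISS; vc=[38]
#5 0xd2→b26/s2 MISS; vc=[38,42]
#6 0xd4→b26/s2 L1-HIT; vc=[38,42]
#7 0x1f5→b62/s6 L1-HIT; vc=[38,42]
#8 0x6d→b13/s5 MISS; vc=[38,42,21]
#9 0xad→b21/s5 VC-HIT; vc=[38,42,13]
#10 0x6b→b13/s5 VC-HIT; vc=[38,42,21]

SEQ = [MISS, MISS, MISS, L1-HIT, MISS, MISS, L1-HIT, L1-HIT, MISS, VC-HIT, VC-HIT]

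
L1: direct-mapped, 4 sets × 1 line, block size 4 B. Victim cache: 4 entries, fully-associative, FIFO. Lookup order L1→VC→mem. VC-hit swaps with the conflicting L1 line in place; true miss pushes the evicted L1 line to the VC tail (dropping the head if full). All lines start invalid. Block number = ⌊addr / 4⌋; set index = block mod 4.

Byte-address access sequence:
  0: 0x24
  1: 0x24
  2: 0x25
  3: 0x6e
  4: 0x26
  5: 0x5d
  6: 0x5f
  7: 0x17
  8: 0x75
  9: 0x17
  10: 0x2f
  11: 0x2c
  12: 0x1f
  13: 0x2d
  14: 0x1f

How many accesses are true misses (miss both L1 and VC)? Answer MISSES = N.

MISSES = 7

  [0] addr=0x24 blk=9 s=1: MISS | VC []
  [1] addr=0x24 blk=9 s=1: L1-HIT | VC []
  [2] addr=0x25 blk=9 s=1: L1-HIT | VC []
  [3] addr=0x6e blk=27 s=3: MISS | VC []
  [4] addr=0x26 blk=9 s=1: L1-HIT | VC []
  [5] addr=0x5d blk=23 s=3: MISS | VC [27]
  [6] addr=0x5f blk=23 s=3: L1-HIT | VC [27]
  [7] addr=0x17 blk=5 s=1: MISS | VC [27, 9]
  [8] addr=0x75 blk=29 s=1: MISS | VC [27, 9, 5]
  [9] addr=0x17 blk=5 s=1: VC-HIT | VC [27, 9, 29]
  [10] addr=0x2f blk=11 s=3: MISS | VC [27, 9, 29, 23]
  [11] addr=0x2c blk=11 s=3: L1-HIT | VC [27, 9, 29, 23]
  [12] addr=0x1f blk=7 s=3: MISS | VC [9, 29, 23, 11]
  [13] addr=0x2d blk=11 s=3: VC-HIT | VC [9, 29, 23, 7]
  [14] addr=0x1f blk=7 s=3: VC-HIT | VC [9, 29, 23, 11]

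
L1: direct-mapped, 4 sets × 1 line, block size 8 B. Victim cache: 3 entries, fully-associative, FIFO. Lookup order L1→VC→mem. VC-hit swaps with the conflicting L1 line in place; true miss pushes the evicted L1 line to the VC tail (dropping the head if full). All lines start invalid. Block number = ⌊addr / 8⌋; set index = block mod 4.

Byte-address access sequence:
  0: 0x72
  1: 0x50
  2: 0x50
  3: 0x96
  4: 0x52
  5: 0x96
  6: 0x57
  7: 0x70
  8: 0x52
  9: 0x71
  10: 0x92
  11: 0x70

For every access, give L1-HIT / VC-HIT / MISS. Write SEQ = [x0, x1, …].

SEQ = [MISS, MISS, L1-HIT, MISS, VC-HIT, VC-HIT, VC-HIT, VC-HIT, VC-HIT, VC-HIT, VC-HIT, VC-HIT]

#0 0x72→b14/s2 MISS; vc=[]
#1 0x50→b10/s2 MISS; vc=[14]
#2 0x50→b10/s2 L1-HIT; vc=[14]
#3 0x96→b18/s2 MISS; vc=[14,10]
#4 0x52→b10/s2 VC-HIT; vc=[14,18]
#5 0x96→b18/s2 VC-HIT; vc=[14,10]
#6 0x57→b10/s2 VC-HIT; vc=[14,18]
#7 0x70→b14/s2 VC-HIT; vc=[10,18]
#8 0x52→b10/s2 VC-HIT; vc=[14,18]
#9 0x71→b14/s2 VC-HIT; vc=[10,18]
#10 0x92→b18/s2 VC-HIT; vc=[10,14]
#11 0x70→b14/s2 VC-HIT; vc=[10,18]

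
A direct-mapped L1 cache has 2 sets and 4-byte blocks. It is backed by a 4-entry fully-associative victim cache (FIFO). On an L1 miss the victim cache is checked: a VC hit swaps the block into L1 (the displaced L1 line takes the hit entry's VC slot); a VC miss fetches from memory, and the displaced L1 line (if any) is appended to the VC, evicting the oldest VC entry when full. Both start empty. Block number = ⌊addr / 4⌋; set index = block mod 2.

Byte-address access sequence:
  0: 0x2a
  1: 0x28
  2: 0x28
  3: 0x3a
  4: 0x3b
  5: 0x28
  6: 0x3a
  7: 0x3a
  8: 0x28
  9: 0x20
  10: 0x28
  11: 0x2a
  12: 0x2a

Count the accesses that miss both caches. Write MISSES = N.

MISSES = 3

  [0] addr=0x2a blk=10 s=0: MISS | VC []
  [1] addr=0x28 blk=10 s=0: L1-HIT | VC []
  [2] addr=0x28 blk=10 s=0: L1-HIT | VC []
  [3] addr=0x3a blk=14 s=0: MISS | VC [10]
  [4] addr=0x3b blk=14 s=0: L1-HIT | VC [10]
  [5] addr=0x28 blk=10 s=0: VC-HIT | VC [14]
  [6] addr=0x3a blk=14 s=0: VC-HIT | VC [10]
  [7] addr=0x3a blk=14 s=0: L1-HIT | VC [10]
  [8] addr=0x28 blk=10 s=0: VC-HIT | VC [14]
  [9] addr=0x20 blk=8 s=0: MISS | VC [14, 10]
  [10] addr=0x28 blk=10 s=0: VC-HIT | VC [14, 8]
  [11] addr=0x2a blk=10 s=0: L1-HIT | VC [14, 8]
  [12] addr=0x2a blk=10 s=0: L1-HIT | VC [14, 8]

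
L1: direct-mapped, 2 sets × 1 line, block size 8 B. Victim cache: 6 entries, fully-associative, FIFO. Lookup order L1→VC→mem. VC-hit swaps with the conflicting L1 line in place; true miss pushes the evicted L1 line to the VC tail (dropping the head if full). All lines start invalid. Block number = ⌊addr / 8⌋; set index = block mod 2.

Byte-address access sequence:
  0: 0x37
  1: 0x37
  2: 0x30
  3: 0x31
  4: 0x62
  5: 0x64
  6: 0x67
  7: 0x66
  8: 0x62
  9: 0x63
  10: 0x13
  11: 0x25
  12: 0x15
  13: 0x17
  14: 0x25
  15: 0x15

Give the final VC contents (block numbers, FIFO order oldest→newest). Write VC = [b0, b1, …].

  [0] addr=0x37 blk=6 s=0: MISS | VC []
  [1] addr=0x37 blk=6 s=0: L1-HIT | VC []
  [2] addr=0x30 blk=6 s=0: L1-HIT | VC []
  [3] addr=0x31 blk=6 s=0: L1-HIT | VC []
  [4] addr=0x62 blk=12 s=0: MISS | VC [6]
  [5] addr=0x64 blk=12 s=0: L1-HIT | VC [6]
  [6] addr=0x67 blk=12 s=0: L1-HIT | VC [6]
  [7] addr=0x66 blk=12 s=0: L1-HIT | VC [6]
  [8] addr=0x62 blk=12 s=0: L1-HIT | VC [6]
  [9] addr=0x63 blk=12 s=0: L1-HIT | VC [6]
  [10] addr=0x13 blk=2 s=0: MISS | VC [6, 12]
  [11] addr=0x25 blk=4 s=0: MISS | VC [6, 12, 2]
  [12] addr=0x15 blk=2 s=0: VC-HIT | VC [6, 12, 4]
  [13] addr=0x17 blk=2 s=0: L1-HIT | VC [6, 12, 4]
  [14] addr=0x25 blk=4 s=0: VC-HIT | VC [6, 12, 2]
  [15] addr=0x15 blk=2 s=0: VC-HIT | VC [6, 12, 4]

VC = [6, 12, 4]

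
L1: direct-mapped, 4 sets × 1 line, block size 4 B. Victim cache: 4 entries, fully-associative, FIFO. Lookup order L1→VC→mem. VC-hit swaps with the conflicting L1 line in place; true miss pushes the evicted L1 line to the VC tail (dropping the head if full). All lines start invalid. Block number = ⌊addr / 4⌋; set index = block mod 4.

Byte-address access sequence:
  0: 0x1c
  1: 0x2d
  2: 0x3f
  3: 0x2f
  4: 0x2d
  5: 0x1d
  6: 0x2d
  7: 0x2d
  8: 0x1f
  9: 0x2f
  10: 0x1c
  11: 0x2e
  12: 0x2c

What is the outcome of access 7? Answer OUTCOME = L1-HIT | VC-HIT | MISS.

OUTCOME = L1-HIT

0: 0x1c (blk 7, set 3) → MISS  vc=[]
1: 0x2d (blk 11, set 3) → MISS  vc=[7]
2: 0x3f (blk 15, set 3) → MISS  vc=[7, 11]
3: 0x2f (blk 11, set 3) → VC-HIT  vc=[7, 15]
4: 0x2d (blk 11, set 3) → L1-HIT  vc=[7, 15]
5: 0x1d (blk 7, set 3) → VC-HIT  vc=[11, 15]
6: 0x2d (blk 11, set 3) → VC-HIT  vc=[7, 15]
7: 0x2d (blk 11, set 3) → L1-HIT  vc=[7, 15]
8: 0x1f (blk 7, set 3) → VC-HIT  vc=[11, 15]
9: 0x2f (blk 11, set 3) → VC-HIT  vc=[7, 15]
10: 0x1c (blk 7, set 3) → VC-HIT  vc=[11, 15]
11: 0x2e (blk 11, set 3) → VC-HIT  vc=[7, 15]
12: 0x2c (blk 11, set 3) → L1-HIT  vc=[7, 15]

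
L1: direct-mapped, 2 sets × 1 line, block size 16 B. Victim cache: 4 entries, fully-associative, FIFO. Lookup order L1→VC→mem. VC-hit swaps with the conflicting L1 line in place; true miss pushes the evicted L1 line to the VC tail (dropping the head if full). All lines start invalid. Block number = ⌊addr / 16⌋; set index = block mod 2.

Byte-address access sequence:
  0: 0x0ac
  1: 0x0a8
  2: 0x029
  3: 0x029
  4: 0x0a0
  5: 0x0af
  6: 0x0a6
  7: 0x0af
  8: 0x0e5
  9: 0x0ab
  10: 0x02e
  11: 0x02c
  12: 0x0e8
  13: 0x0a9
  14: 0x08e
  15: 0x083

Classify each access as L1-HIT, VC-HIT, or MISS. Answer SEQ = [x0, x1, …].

SEQ = [MISS, L1-HIT, MISS, L1-HIT, VC-HIT, L1-HIT, L1-HIT, L1-HIT, MISS, VC-HIT, VC-HIT, L1-HIT, VC-HIT, VC-HIT, MISS, L1-HIT]

  [0] addr=0xac blk=10 s=0: MISS | VC []
  [1] addr=0xa8 blk=10 s=0: L1-HIT | VC []
  [2] addr=0x29 blk=2 s=0: MISS | VC [10]
  [3] addr=0x29 blk=2 s=0: L1-HIT | VC [10]
  [4] addr=0xa0 blk=10 s=0: VC-HIT | VC [2]
  [5] addr=0xaf blk=10 s=0: L1-HIT | VC [2]
  [6] addr=0xa6 blk=10 s=0: L1-HIT | VC [2]
  [7] addr=0xaf blk=10 s=0: L1-HIT | VC [2]
  [8] addr=0xe5 blk=14 s=0: MISS | VC [2, 10]
  [9] addr=0xab blk=10 s=0: VC-HIT | VC [2, 14]
  [10] addr=0x2e blk=2 s=0: VC-HIT | VC [10, 14]
  [11] addr=0x2c blk=2 s=0: L1-HIT | VC [10, 14]
  [12] addr=0xe8 blk=14 s=0: VC-HIT | VC [10, 2]
  [13] addr=0xa9 blk=10 s=0: VC-HIT | VC [14, 2]
  [14] addr=0x8e blk=8 s=0: MISS | VC [14, 2, 10]
  [15] addr=0x83 blk=8 s=0: L1-HIT | VC [14, 2, 10]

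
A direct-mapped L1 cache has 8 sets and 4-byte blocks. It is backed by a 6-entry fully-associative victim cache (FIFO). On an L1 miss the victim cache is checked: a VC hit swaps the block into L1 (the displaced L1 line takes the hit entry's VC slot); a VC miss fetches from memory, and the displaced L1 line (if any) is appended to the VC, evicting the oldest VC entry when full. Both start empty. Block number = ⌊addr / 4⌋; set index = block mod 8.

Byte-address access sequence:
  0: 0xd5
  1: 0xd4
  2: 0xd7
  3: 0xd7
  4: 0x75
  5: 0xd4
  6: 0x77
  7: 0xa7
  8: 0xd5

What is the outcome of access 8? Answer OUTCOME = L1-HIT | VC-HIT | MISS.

#0 0xd5→b53/s5 MISS; vc=[]
#1 0xd4→b53/s5 L1-HIT; vc=[]
#2 0xd7→b53/s5 L1-HIT; vc=[]
#3 0xd7→b53/s5 L1-HIT; vc=[]
#4 0x75→b29/s5 MISS; vc=[53]
#5 0xd4→b53/s5 VC-HIT; vc=[29]
#6 0x77→b29/s5 VC-HIT; vc=[53]
#7 0xa7→b41/s1 MISS; vc=[53]
#8 0xd5→b53/s5 VC-HIT; vc=[29]

OUTCOME = VC-HIT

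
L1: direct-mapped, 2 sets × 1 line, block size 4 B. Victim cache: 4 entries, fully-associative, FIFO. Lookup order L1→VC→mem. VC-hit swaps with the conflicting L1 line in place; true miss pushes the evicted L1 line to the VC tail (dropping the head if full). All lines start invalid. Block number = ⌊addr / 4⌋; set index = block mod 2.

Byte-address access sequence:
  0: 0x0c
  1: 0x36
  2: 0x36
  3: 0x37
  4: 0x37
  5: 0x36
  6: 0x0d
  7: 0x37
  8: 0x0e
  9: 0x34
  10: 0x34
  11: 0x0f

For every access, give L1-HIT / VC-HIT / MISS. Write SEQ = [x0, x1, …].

  [0] addr=0xc blk=3 s=1: MISS | VC []
  [1] addr=0x36 blk=13 s=1: MISS | VC [3]
  [2] addr=0x36 blk=13 s=1: L1-HIT | VC [3]
  [3] addr=0x37 blk=13 s=1: L1-HIT | VC [3]
  [4] addr=0x37 blk=13 s=1: L1-HIT | VC [3]
  [5] addr=0x36 blk=13 s=1: L1-HIT | VC [3]
  [6] addr=0xd blk=3 s=1: VC-HIT | VC [13]
  [7] addr=0x37 blk=13 s=1: VC-HIT | VC [3]
  [8] addr=0xe blk=3 s=1: VC-HIT | VC [13]
  [9] addr=0x34 blk=13 s=1: VC-HIT | VC [3]
  [10] addr=0x34 blk=13 s=1: L1-HIT | VC [3]
  [11] addr=0xf blk=3 s=1: VC-HIT | VC [13]

SEQ = [MISS, MISS, L1-HIT, L1-HIT, L1-HIT, L1-HIT, VC-HIT, VC-HIT, VC-HIT, VC-HIT, L1-HIT, VC-HIT]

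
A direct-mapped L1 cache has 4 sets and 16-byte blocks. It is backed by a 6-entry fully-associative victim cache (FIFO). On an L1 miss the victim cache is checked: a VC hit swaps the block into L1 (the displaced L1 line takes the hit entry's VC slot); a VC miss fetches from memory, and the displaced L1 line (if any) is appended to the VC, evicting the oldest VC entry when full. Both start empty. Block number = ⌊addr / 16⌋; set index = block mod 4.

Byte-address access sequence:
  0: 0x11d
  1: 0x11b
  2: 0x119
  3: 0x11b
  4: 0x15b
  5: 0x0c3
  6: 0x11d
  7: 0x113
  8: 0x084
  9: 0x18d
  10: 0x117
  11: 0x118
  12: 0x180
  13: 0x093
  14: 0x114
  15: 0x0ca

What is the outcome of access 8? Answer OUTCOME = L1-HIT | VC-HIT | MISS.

  [0] addr=0x11d blk=17 s=1: MISS | VC []
  [1] addr=0x11b blk=17 s=1: L1-HIT | VC []
  [2] addr=0x119 blk=17 s=1: L1-HIT | VC []
  [3] addr=0x11b blk=17 s=1: L1-HIT | VC []
  [4] addr=0x15b blk=21 s=1: MISS | VC [17]
  [5] addr=0xc3 blk=12 s=0: MISS | VC [17]
  [6] addr=0x11d blk=17 s=1: VC-HIT | VC [21]
  [7] addr=0x113 blk=17 s=1: L1-HIT | VC [21]
  [8] addr=0x84 blk=8 s=0: MISS | VC [21, 12]
  [9] addr=0x18d blk=24 s=0: MISS | VC [21, 12, 8]
  [10] addr=0x117 blk=17 s=1: L1-HIT | VC [21, 12, 8]
  [11] addr=0x118 blk=17 s=1: L1-HIT | VC [21, 12, 8]
  [12] addr=0x180 blk=24 s=0: L1-HIT | VC [21, 12, 8]
  [13] addr=0x93 blk=9 s=1: MISS | VC [21, 12, 8, 17]
  [14] addr=0x114 blk=17 s=1: VC-HIT | VC [21, 12, 8, 9]
  [15] addr=0xca blk=12 s=0: VC-HIT | VC [21, 24, 8, 9]

OUTCOME = MISS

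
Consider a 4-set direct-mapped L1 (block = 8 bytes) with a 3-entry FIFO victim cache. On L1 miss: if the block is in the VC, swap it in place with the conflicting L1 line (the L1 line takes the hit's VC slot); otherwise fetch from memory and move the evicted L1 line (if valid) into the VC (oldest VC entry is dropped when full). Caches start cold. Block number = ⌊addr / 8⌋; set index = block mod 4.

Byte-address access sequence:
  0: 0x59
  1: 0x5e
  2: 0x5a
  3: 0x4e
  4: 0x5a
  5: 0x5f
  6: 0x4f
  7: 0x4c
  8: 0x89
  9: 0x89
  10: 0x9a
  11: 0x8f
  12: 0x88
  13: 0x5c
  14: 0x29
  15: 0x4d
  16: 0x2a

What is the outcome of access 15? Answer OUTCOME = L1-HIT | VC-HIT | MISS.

#0 0x59→b11/s3 MISS; vc=[]
#1 0x5e→b11/s3 L1-HIT; vc=[]
#2 0x5a→b11/s3 L1-HIT; vc=[]
#3 0x4e→b9/s1 MISS; vc=[]
#4 0x5a→b11/s3 L1-HIT; vc=[]
#5 0x5f→b11/s3 L1-HIT; vc=[]
#6 0x4f→b9/s1 L1-HIT; vc=[]
#7 0x4c→b9/s1 L1-HIT; vc=[]
#8 0x89→b17/s1 MISS; vc=[9]
#9 0x89→b17/s1 L1-HIT; vc=[9]
#10 0x9a→b19/s3 MISS; vc=[9,11]
#11 0x8f→b17/s1 L1-HIT; vc=[9,11]
#12 0x88→b17/s1 L1-HIT; vc=[9,11]
#13 0x5c→b11/s3 VC-HIT; vc=[9,19]
#14 0x29→b5/s1 MISS; vc=[9,19,17]
#15 0x4d→b9/s1 VC-HIT; vc=[5,19,17]
#16 0x2a→b5/s1 VC-HIT; vc=[9,19,17]

OUTCOME = VC-HIT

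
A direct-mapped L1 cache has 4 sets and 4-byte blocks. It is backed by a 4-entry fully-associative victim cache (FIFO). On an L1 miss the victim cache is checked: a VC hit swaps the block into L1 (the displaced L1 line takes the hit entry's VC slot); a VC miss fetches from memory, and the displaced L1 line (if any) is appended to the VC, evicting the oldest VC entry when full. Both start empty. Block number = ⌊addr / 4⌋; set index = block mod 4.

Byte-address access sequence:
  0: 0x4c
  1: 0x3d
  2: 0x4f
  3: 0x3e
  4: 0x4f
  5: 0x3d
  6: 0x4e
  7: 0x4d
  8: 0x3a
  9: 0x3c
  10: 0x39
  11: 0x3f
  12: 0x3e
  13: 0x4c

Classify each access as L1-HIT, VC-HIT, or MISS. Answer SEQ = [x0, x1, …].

SEQ = [MISS, MISS, VC-HIT, VC-HIT, VC-HIT, VC-HIT, VC-HIT, L1-HIT, MISS, VC-HIT, L1-HIT, L1-HIT, L1-HIT, VC-HIT]

0: 0x4c (blk 19, set 3) → MISS  vc=[]
1: 0x3d (blk 15, set 3) → MISS  vc=[19]
2: 0x4f (blk 19, set 3) → VC-HIT  vc=[15]
3: 0x3e (blk 15, set 3) → VC-HIT  vc=[19]
4: 0x4f (blk 19, set 3) → VC-HIT  vc=[15]
5: 0x3d (blk 15, set 3) → VC-HIT  vc=[19]
6: 0x4e (blk 19, set 3) → VC-HIT  vc=[15]
7: 0x4d (blk 19, set 3) → L1-HIT  vc=[15]
8: 0x3a (blk 14, set 2) → MISS  vc=[15]
9: 0x3c (blk 15, set 3) → VC-HIT  vc=[19]
10: 0x39 (blk 14, set 2) → L1-HIT  vc=[19]
11: 0x3f (blk 15, set 3) → L1-HIT  vc=[19]
12: 0x3e (blk 15, set 3) → L1-HIT  vc=[19]
13: 0x4c (blk 19, set 3) → VC-HIT  vc=[15]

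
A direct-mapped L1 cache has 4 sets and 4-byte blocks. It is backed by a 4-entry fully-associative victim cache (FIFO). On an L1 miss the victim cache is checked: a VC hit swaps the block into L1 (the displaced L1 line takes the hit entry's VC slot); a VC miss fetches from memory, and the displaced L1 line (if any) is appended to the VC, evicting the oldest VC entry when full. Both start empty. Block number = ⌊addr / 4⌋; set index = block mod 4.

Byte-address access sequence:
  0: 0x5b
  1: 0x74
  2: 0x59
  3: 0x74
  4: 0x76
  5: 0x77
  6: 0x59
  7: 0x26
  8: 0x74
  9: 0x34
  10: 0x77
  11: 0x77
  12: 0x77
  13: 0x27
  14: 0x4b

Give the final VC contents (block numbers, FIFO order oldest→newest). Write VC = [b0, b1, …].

VC = [29, 13, 22]

0: 0x5b (blk 22, set 2) → MISS  vc=[]
1: 0x74 (blk 29, set 1) → MISS  vc=[]
2: 0x59 (blk 22, set 2) → L1-HIT  vc=[]
3: 0x74 (blk 29, set 1) → L1-HIT  vc=[]
4: 0x76 (blk 29, set 1) → L1-HIT  vc=[]
5: 0x77 (blk 29, set 1) → L1-HIT  vc=[]
6: 0x59 (blk 22, set 2) → L1-HIT  vc=[]
7: 0x26 (blk 9, set 1) → MISS  vc=[29]
8: 0x74 (blk 29, set 1) → VC-HIT  vc=[9]
9: 0x34 (blk 13, set 1) → MISS  vc=[9, 29]
10: 0x77 (blk 29, set 1) → VC-HIT  vc=[9, 13]
11: 0x77 (blk 29, set 1) → L1-HIT  vc=[9, 13]
12: 0x77 (blk 29, set 1) → L1-HIT  vc=[9, 13]
13: 0x27 (blk 9, set 1) → VC-HIT  vc=[29, 13]
14: 0x4b (blk 18, set 2) → MISS  vc=[29, 13, 22]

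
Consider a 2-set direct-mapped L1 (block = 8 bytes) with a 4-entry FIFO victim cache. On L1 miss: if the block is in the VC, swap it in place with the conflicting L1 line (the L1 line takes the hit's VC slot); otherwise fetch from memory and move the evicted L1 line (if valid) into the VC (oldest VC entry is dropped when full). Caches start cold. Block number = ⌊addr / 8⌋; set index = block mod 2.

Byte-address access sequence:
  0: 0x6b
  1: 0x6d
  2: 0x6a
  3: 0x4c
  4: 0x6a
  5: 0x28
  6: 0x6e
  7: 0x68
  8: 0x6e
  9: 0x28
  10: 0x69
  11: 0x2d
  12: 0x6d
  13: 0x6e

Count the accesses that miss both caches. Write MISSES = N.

MISSES = 3

0: 0x6b (blk 13, set 1) → MISS  vc=[]
1: 0x6d (blk 13, set 1) → L1-HIT  vc=[]
2: 0x6a (blk 13, set 1) → L1-HIT  vc=[]
3: 0x4c (blk 9, set 1) → MISS  vc=[13]
4: 0x6a (blk 13, set 1) → VC-HIT  vc=[9]
5: 0x28 (blk 5, set 1) → MISS  vc=[9, 13]
6: 0x6e (blk 13, set 1) → VC-HIT  vc=[9, 5]
7: 0x68 (blk 13, set 1) → L1-HIT  vc=[9, 5]
8: 0x6e (blk 13, set 1) → L1-HIT  vc=[9, 5]
9: 0x28 (blk 5, set 1) → VC-HIT  vc=[9, 13]
10: 0x69 (blk 13, set 1) → VC-HIT  vc=[9, 5]
11: 0x2d (blk 5, set 1) → VC-HIT  vc=[9, 13]
12: 0x6d (blk 13, set 1) → VC-HIT  vc=[9, 5]
13: 0x6e (blk 13, set 1) → L1-HIT  vc=[9, 5]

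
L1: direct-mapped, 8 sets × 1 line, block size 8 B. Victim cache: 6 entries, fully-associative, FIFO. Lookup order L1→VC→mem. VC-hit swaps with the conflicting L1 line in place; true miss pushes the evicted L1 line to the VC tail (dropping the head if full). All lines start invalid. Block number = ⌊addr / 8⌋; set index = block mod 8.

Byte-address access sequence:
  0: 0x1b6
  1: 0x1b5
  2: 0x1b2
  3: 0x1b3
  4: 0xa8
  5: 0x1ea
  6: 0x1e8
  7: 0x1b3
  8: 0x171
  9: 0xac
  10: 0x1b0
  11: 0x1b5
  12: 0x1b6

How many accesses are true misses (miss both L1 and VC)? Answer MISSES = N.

MISSES = 4

0: 0x1b6 (blk 54, set 6) → MISS  vc=[]
1: 0x1b5 (blk 54, set 6) → L1-HIT  vc=[]
2: 0x1b2 (blk 54, set 6) → L1-HIT  vc=[]
3: 0x1b3 (blk 54, set 6) → L1-HIT  vc=[]
4: 0xa8 (blk 21, set 5) → MISS  vc=[]
5: 0x1ea (blk 61, set 5) → MISS  vc=[21]
6: 0x1e8 (blk 61, set 5) → L1-HIT  vc=[21]
7: 0x1b3 (blk 54, set 6) → L1-HIT  vc=[21]
8: 0x171 (blk 46, set 6) → MISS  vc=[21, 54]
9: 0xac (blk 21, set 5) → VC-HIT  vc=[61, 54]
10: 0x1b0 (blk 54, set 6) → VC-HIT  vc=[61, 46]
11: 0x1b5 (blk 54, set 6) → L1-HIT  vc=[61, 46]
12: 0x1b6 (blk 54, set 6) → L1-HIT  vc=[61, 46]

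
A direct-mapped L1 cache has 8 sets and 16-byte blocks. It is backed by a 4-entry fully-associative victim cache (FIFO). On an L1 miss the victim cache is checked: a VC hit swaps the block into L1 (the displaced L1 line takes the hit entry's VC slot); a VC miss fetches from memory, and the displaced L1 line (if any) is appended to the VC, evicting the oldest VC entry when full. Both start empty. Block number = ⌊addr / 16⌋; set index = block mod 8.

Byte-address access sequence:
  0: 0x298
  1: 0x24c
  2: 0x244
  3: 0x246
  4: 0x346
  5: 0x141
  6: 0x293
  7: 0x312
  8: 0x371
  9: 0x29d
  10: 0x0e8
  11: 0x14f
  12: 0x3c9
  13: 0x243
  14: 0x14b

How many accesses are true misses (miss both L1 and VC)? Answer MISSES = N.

#0 0x298→b41/s1 MISS; vc=[]
#1 0x24c→b36/s4 MISS; vc=[]
#2 0x244→b36/s4 L1-HIT; vc=[]
#3 0x246→b36/s4 L1-HIT; vc=[]
#4 0x346→b52/s4 MISS; vc=[36]
#5 0x141→b20/s4 MISS; vc=[36,52]
#6 0x293→b41/s1 L1-HIT; vc=[36,52]
#7 0x312→b49/s1 MISS; vc=[36,52,41]
#8 0x371→b55/s7 MISS; vc=[36,52,41]
#9 0x29d→b41/s1 VC-HIT; vc=[36,52,49]
#10 0xe8→b14/s6 MISS; vc=[36,52,49]
#11 0x14f→b20/s4 L1-HIT; vc=[36,52,49]
#12 0x3c9→b60/s4 MISS; vc=[36,52,49,20]
#13 0x243→b36/s4 VC-HIT; vc=[60,52,49,20]
#14 0x14b→b20/s4 VC-HIT; vc=[60,52,49,36]

MISSES = 8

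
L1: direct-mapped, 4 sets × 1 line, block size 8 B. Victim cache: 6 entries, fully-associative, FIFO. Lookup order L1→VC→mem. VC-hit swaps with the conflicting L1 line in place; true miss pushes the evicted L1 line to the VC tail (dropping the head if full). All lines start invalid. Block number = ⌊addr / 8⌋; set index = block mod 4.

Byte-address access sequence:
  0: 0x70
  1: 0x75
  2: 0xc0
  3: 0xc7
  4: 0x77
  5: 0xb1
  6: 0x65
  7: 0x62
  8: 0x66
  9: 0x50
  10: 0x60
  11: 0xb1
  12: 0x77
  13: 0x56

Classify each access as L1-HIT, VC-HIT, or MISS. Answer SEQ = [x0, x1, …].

SEQ = [MISS, L1-HIT, MISS, L1-HIT, L1-HIT, MISS, MISS, L1-HIT, L1-HIT, MISS, L1-HIT, VC-HIT, VC-HIT, VC-HIT]

#0 0x70→b14/s2 MISS; vc=[]
#1 0x75→b14/s2 L1-HIT; vc=[]
#2 0xc0→b24/s0 MISS; vc=[]
#3 0xc7→b24/s0 L1-HIT; vc=[]
#4 0x77→b14/s2 L1-HIT; vc=[]
#5 0xb1→b22/s2 MISS; vc=[14]
#6 0x65→b12/s0 MISS; vc=[14,24]
#7 0x62→b12/s0 L1-HIT; vc=[14,24]
#8 0x66→b12/s0 L1-HIT; vc=[14,24]
#9 0x50→b10/s2 MISS; vc=[14,24,22]
#10 0x60→b12/s0 L1-HIT; vc=[14,24,22]
#11 0xb1→b22/s2 VC-HIT; vc=[14,24,10]
#12 0x77→b14/s2 VC-HIT; vc=[22,24,10]
#13 0x56→b10/s2 VC-HIT; vc=[22,24,14]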